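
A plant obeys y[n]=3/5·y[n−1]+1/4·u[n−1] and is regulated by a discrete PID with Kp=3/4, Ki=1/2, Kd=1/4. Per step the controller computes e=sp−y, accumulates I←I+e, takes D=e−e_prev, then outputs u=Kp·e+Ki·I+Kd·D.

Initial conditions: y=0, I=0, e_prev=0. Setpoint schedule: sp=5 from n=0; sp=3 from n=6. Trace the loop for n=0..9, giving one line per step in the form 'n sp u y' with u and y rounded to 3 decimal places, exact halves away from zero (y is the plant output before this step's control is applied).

(exact arithmetic carried between steps; '≈' marks a value shown rounded to 6 d.p. or computed from one; I and e_prev carry over from the previous line; the table rounds u and y to 3 d.p., halves away from zero)
n=0: y=0, sp=5, e=sp−y=5; I=5, D=e−e_prev=5; u=3/4·5+1/2·5+1/4·5=7.5; next y=3/5·0+1/4·7.5=1.875
n=1: y=1.875, sp=5, e=sp−y=3.125; I=8.125, D=e−e_prev=-1.875; u=3/4·3.125+1/2·8.125+1/4·(-1.875)=5.9375; next y=3/5·1.875+1/4·5.9375=2.609375
n=2: y=2.609375, sp=5, e=sp−y=2.390625; I=10.515625, D=e−e_prev=-0.734375; u=3/4·2.390625+1/2·10.515625+1/4·(-0.734375)≈6.867188; next y=3/5·2.609375+1/4·6.867188≈3.282422
n=3: y≈3.282422, sp=5, e=sp−y≈1.717578; I≈12.233203, D=e−e_prev≈-0.673047; u=3/4·1.717578+1/2·12.233203+1/4·(-0.673047)≈7.236523; next y=3/5·3.282422+1/4·7.236523≈3.778584
n=4: y≈3.778584, sp=5, e=sp−y≈1.221416; I≈13.454619, D=e−e_prev≈-0.496162; u=3/4·1.221416+1/2·13.454619+1/4·(-0.496162)≈7.519331; next y=3/5·3.778584+1/4·7.519331≈4.146983
n=5: y≈4.146983, sp=5, e=sp−y≈0.853017; I≈14.307636, D=e−e_prev≈-0.368399; u=3/4·0.853017+1/2·14.307636+1/4·(-0.368399)≈7.701481; next y=3/5·4.146983+1/4·7.701481≈4.413560
n=6: y≈4.413560, sp=3, e=sp−y≈-1.413560; I≈12.894076, D=e−e_prev≈-2.266577; u=3/4·(-1.413560)+1/2·12.894076+1/4·(-2.266577)≈4.820224; next y=3/5·4.413560+1/4·4.820224≈3.853192
n=7: y≈3.853192, sp=3, e=sp−y≈-0.853192; I≈12.040884, D=e−e_prev≈0.560368; u=3/4·(-0.853192)+1/2·12.040884+1/4·0.560368≈5.520640; next y=3/5·3.853192+1/4·5.520640≈3.692075
n=8: y≈3.692075, sp=3, e=sp−y≈-0.692075; I≈11.348809, D=e−e_prev≈0.161117; u=3/4·(-0.692075)+1/2·11.348809+1/4·0.161117≈5.195627; next y=3/5·3.692075+1/4·5.195627≈3.514152
n=9: y≈3.514152, sp=3, e=sp−y≈-0.514152; I≈10.834657, D=e−e_prev≈0.177923; u=3/4·(-0.514152)+1/2·10.834657+1/4·0.177923≈5.076195; next y=3/5·3.514152+1/4·5.076195≈3.377540

0 5 7.500 0.000
1 5 5.938 1.875
2 5 6.867 2.609
3 5 7.237 3.282
4 5 7.519 3.779
5 5 7.701 4.147
6 3 4.820 4.414
7 3 5.521 3.853
8 3 5.196 3.692
9 3 5.076 3.514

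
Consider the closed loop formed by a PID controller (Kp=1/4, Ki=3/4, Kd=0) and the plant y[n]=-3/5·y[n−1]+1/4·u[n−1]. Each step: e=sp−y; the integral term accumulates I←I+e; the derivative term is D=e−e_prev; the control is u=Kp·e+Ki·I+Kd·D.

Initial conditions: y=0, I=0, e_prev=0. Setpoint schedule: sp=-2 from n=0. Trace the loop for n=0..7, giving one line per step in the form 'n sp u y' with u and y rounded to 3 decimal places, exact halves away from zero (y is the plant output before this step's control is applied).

(exact arithmetic carried between steps; '≈' marks a value shown rounded to 6 d.p. or computed from one; I and e_prev carry over from the previous line; the table rounds u and y to 3 d.p., halves away from zero)
n=0: y=0, sp=-2, e=sp−y=-2; I=-2, D=e−e_prev=-2; u=1/4·(-2)+3/4·(-2)+0·(-2)=-2; next y=-3/5·0+1/4·(-2)=-0.5
n=1: y=-0.5, sp=-2, e=sp−y=-1.5; I=-3.5, D=e−e_prev=0.5; u=1/4·(-1.5)+3/4·(-3.5)+0·0.5=-3; next y=-3/5·(-0.5)+1/4·(-3)=-0.45
n=2: y=-0.45, sp=-2, e=sp−y=-1.55; I=-5.05, D=e−e_prev=-0.05; u=1/4·(-1.55)+3/4·(-5.05)+0·(-0.05)=-4.175; next y=-3/5·(-0.45)+1/4·(-4.175)=-0.77375
n=3: y=-0.77375, sp=-2, e=sp−y=-1.22625; I=-6.27625, D=e−e_prev=0.32375; u=1/4·(-1.22625)+3/4·(-6.27625)+0·0.32375=-5.01375; next y=-3/5·(-0.77375)+1/4·(-5.01375)≈-0.789188
n=4: y≈-0.789188, sp=-2, e=sp−y≈-1.210813; I≈-7.487063, D=e−e_prev≈0.015438; u=1/4·(-1.210813)+3/4·(-7.487063)+0·0.015438≈-5.918; next y=-3/5·(-0.789188)+1/4·(-5.918)≈-1.005988
n=5: y≈-1.005988, sp=-2, e=sp−y≈-0.994013; I≈-8.481075, D=e−e_prev≈0.2168; u=1/4·(-0.994013)+3/4·(-8.481075)+0·0.2168≈-6.609309; next y=-3/5·(-1.005988)+1/4·(-6.609309)≈-1.048735
n=6: y≈-1.048735, sp=-2, e=sp−y≈-0.951265; I≈-9.432340, D=e−e_prev≈0.042747; u=1/4·(-0.951265)+3/4·(-9.432340)+0·0.042747≈-7.312071; next y=-3/5·(-1.048735)+1/4·(-7.312071)≈-1.198777
n=7: y≈-1.198777, sp=-2, e=sp−y≈-0.801223; I≈-10.233563, D=e−e_prev≈0.150042; u=1/4·(-0.801223)+3/4·(-10.233563)+0·0.150042≈-7.875478; next y=-3/5·(-1.198777)+1/4·(-7.875478)≈-1.249603

0 -2 -2.000 0.000
1 -2 -3.000 -0.500
2 -2 -4.175 -0.450
3 -2 -5.014 -0.774
4 -2 -5.918 -0.789
5 -2 -6.609 -1.006
6 -2 -7.312 -1.049
7 -2 -7.875 -1.199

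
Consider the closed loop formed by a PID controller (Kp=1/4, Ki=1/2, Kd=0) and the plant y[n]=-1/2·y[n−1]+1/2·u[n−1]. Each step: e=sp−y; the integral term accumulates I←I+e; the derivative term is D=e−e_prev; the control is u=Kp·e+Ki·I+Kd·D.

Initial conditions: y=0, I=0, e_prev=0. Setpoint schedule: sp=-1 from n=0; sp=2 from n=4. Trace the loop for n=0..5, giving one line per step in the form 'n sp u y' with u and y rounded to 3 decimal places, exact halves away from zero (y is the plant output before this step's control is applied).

0 -1 -0.750 0.000
1 -1 -0.969 -0.375
2 -1 -1.340 -0.297
3 -1 -1.523 -0.521
4 2 0.472 -0.501
5 2 0.982 0.486

(exact arithmetic carried between steps; '≈' marks a value shown rounded to 6 d.p. or computed from one; I and e_prev carry over from the previous line; the table rounds u and y to 3 d.p., halves away from zero)
n=0: y=0, sp=-1, e=sp−y=-1; I=-1, D=e−e_prev=-1; u=1/4·(-1)+1/2·(-1)+0·(-1)=-0.75; next y=-1/2·0+1/2·(-0.75)=-0.375
n=1: y=-0.375, sp=-1, e=sp−y=-0.625; I=-1.625, D=e−e_prev=0.375; u=1/4·(-0.625)+1/2·(-1.625)+0·0.375=-0.96875; next y=-1/2·(-0.375)+1/2·(-0.96875)=-0.296875
n=2: y=-0.296875, sp=-1, e=sp−y=-0.703125; I=-2.328125, D=e−e_prev=-0.078125; u=1/4·(-0.703125)+1/2·(-2.328125)+0·(-0.078125)≈-1.339844; next y=-1/2·(-0.296875)+1/2·(-1.339844)≈-0.521484
n=3: y≈-0.521484, sp=-1, e=sp−y≈-0.478516; I≈-2.806641, D=e−e_prev≈0.224609; u=1/4·(-0.478516)+1/2·(-2.806641)+0·0.224609≈-1.522949; next y=-1/2·(-0.521484)+1/2·(-1.522949)≈-0.500732
n=4: y≈-0.500732, sp=2, e=sp−y≈2.500732; I≈-0.305908, D=e−e_prev≈2.979248; u=1/4·2.500732+1/2·(-0.305908)+0·2.979248≈0.472229; next y=-1/2·(-0.500732)+1/2·0.472229≈0.486481
n=5: y≈0.486481, sp=2, e=sp−y≈1.513519; I≈1.207611, D=e−e_prev≈-0.987213; u=1/4·1.513519+1/2·1.207611+0·(-0.987213)≈0.982185; next y=-1/2·0.486481+1/2·0.982185≈0.247852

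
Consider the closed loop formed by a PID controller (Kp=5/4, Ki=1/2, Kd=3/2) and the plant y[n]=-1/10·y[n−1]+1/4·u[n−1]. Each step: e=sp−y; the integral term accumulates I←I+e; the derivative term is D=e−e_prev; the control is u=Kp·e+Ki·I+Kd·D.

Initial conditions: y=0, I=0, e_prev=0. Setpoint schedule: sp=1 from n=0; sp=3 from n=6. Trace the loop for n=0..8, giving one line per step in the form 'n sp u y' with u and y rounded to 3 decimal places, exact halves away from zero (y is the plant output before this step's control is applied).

(exact arithmetic carried between steps; '≈' marks a value shown rounded to 6 d.p. or computed from one; I and e_prev carry over from the previous line; the table rounds u and y to 3 d.p., halves away from zero)
n=0: y=0, sp=1, e=sp−y=1; I=1, D=e−e_prev=1; u=5/4·1+1/2·1+3/2·1=3.25; next y=-1/10·0+1/4·3.25=0.8125
n=1: y=0.8125, sp=1, e=sp−y=0.1875; I=1.1875, D=e−e_prev=-0.8125; u=5/4·0.1875+1/2·1.1875+3/2·(-0.8125)=-0.390625; next y=-1/10·0.8125+1/4·(-0.390625)≈-0.178906
n=2: y≈-0.178906, sp=1, e=sp−y≈1.178906; I≈2.366406, D=e−e_prev≈0.991406; u=5/4·1.178906+1/2·2.366406+3/2·0.991406≈4.143945; next y=-1/10·(-0.178906)+1/4·4.143945≈1.053877
n=3: y≈1.053877, sp=1, e=sp−y≈-0.053877; I≈2.312529, D=e−e_prev≈-1.232783; u=5/4·(-0.053877)+1/2·2.312529+3/2·(-1.232783)≈-0.760256; next y=-1/10·1.053877+1/4·(-0.760256)≈-0.295452
n=4: y≈-0.295452, sp=1, e=sp−y≈1.295452; I≈3.607981, D=e−e_prev≈1.349329; u=5/4·1.295452+1/2·3.607981+3/2·1.349329≈5.447298; next y=-1/10·(-0.295452)+1/4·5.447298≈1.391370
n=5: y≈1.391370, sp=1, e=sp−y≈-0.391370; I≈3.216611, D=e−e_prev≈-1.686822; u=5/4·(-0.391370)+1/2·3.216611+3/2·(-1.686822)≈-1.411139; next y=-1/10·1.391370+1/4·(-1.411139)≈-0.491922
n=6: y≈-0.491922, sp=3, e=sp−y≈3.491922; I≈6.708533, D=e−e_prev≈3.883291; u=5/4·3.491922+1/2·6.708533+3/2·3.883291≈13.544106; next y=-1/10·(-0.491922)+1/4·13.544106≈3.435219
n=7: y≈3.435219, sp=3, e=sp−y≈-0.435219; I≈6.273314, D=e−e_prev≈-3.927140; u=5/4·(-0.435219)+1/2·6.273314+3/2·(-3.927140)≈-3.298077; next y=-1/10·3.435219+1/4·(-3.298077)≈-1.168041
n=8: y≈-1.168041, sp=3, e=sp−y≈4.168041; I≈10.441355, D=e−e_prev≈4.603260; u=5/4·4.168041+1/2·10.441355+3/2·4.603260≈17.335618; next y=-1/10·(-1.168041)+1/4·17.335618≈4.450709

0 1 3.250 0.000
1 1 -0.391 0.813
2 1 4.144 -0.179
3 1 -0.760 1.054
4 1 5.447 -0.295
5 1 -1.411 1.391
6 3 13.544 -0.492
7 3 -3.298 3.435
8 3 17.336 -1.168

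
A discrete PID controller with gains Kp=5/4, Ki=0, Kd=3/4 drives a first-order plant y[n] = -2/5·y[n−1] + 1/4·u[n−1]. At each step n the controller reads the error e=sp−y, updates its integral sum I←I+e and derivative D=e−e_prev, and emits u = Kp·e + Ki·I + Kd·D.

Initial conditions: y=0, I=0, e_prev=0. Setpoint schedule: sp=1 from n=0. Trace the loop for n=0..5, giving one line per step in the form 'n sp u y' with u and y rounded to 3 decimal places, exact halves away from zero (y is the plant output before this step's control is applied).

0 1 2.000 0.000
1 1 0.250 0.500
2 1 1.900 -0.138
3 1 0.087 0.530
4 1 2.028 -0.190
5 1 -0.059 0.583

(exact arithmetic carried between steps; '≈' marks a value shown rounded to 6 d.p. or computed from one; I and e_prev carry over from the previous line; the table rounds u and y to 3 d.p., halves away from zero)
n=0: y=0, sp=1, e=sp−y=1; I=1, D=e−e_prev=1; u=5/4·1+0·1+3/4·1=2; next y=-2/5·0+1/4·2=0.5
n=1: y=0.5, sp=1, e=sp−y=0.5; I=1.5, D=e−e_prev=-0.5; u=5/4·0.5+0·1.5+3/4·(-0.5)=0.25; next y=-2/5·0.5+1/4·0.25=-0.1375
n=2: y=-0.1375, sp=1, e=sp−y=1.1375; I=2.6375, D=e−e_prev=0.6375; u=5/4·1.1375+0·2.6375+3/4·0.6375=1.9; next y=-2/5·(-0.1375)+1/4·1.9=0.53
n=3: y=0.53, sp=1, e=sp−y=0.47; I=3.1075, D=e−e_prev=-0.6675; u=5/4·0.47+0·3.1075+3/4·(-0.6675)=0.086875; next y=-2/5·0.53+1/4·0.086875≈-0.190281
n=4: y≈-0.190281, sp=1, e=sp−y≈1.190281; I≈4.297781, D=e−e_prev≈0.720281; u=5/4·1.190281+0·4.297781+3/4·0.720281≈2.028063; next y=-2/5·(-0.190281)+1/4·2.028063≈0.583128
n=5: y≈0.583128, sp=1, e=sp−y≈0.416872; I≈4.714653, D=e−e_prev≈-0.773409; u=5/4·0.416872+0·4.714653+3/4·(-0.773409)≈-0.058967; next y=-2/5·0.583128+1/4·(-0.058967)≈-0.247993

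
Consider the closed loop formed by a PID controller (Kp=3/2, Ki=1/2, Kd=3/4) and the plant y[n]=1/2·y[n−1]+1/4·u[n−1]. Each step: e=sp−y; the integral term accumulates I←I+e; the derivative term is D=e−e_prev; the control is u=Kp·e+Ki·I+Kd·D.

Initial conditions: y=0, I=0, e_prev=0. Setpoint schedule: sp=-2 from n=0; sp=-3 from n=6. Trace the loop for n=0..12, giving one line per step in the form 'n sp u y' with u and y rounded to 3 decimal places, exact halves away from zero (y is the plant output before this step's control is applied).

(exact arithmetic carried between steps; '≈' marks a value shown rounded to 6 d.p. or computed from one; I and e_prev carry over from the previous line; the table rounds u and y to 3 d.p., halves away from zero)
n=0: y=0, sp=-2, e=sp−y=-2; I=-2, D=e−e_prev=-2; u=3/2·(-2)+1/2·(-2)+3/4·(-2)=-5.5; next y=1/2·0+1/4·(-5.5)=-1.375
n=1: y=-1.375, sp=-2, e=sp−y=-0.625; I=-2.625, D=e−e_prev=1.375; u=3/2·(-0.625)+1/2·(-2.625)+3/4·1.375=-1.21875; next y=1/2·(-1.375)+1/4·(-1.21875)≈-0.992188
n=2: y≈-0.992188, sp=-2, e=sp−y≈-1.007813; I≈-3.632813, D=e−e_prev≈-0.382813; u=3/2·(-1.007813)+1/2·(-3.632813)+3/4·(-0.382813)≈-3.615234; next y=1/2·(-0.992188)+1/4·(-3.615234)≈-1.399902
n=3: y≈-1.399902, sp=-2, e=sp−y≈-0.600098; I≈-4.232910, D=e−e_prev≈0.407715; u=3/2·(-0.600098)+1/2·(-4.232910)+3/4·0.407715≈-2.710815; next y=1/2·(-1.399902)+1/4·(-2.710815)≈-1.377655
n=4: y≈-1.377655, sp=-2, e=sp−y≈-0.622345; I≈-4.855255, D=e−e_prev≈-0.022247; u=3/2·(-0.622345)+1/2·(-4.855255)+3/4·(-0.022247)≈-3.377831; next y=1/2·(-1.377655)+1/4·(-3.377831)≈-1.533285
n=5: y≈-1.533285, sp=-2, e=sp−y≈-0.466715; I≈-5.321970, D=e−e_prev≈0.155630; u=3/2·(-0.466715)+1/2·(-5.321970)+3/4·0.155630≈-3.244335; next y=1/2·(-1.533285)+1/4·(-3.244335)≈-1.577726
n=6: y≈-1.577726, sp=-3, e=sp−y≈-1.422274; I≈-6.744244, D=e−e_prev≈-0.955559; u=3/2·(-1.422274)+1/2·(-6.744244)+3/4·(-0.955559)≈-6.222202; next y=1/2·(-1.577726)+1/4·(-6.222202)≈-2.344414
n=7: y≈-2.344414, sp=-3, e=sp−y≈-0.655586; I≈-7.399830, D=e−e_prev≈0.766687; u=3/2·(-0.655586)+1/2·(-7.399830)+3/4·0.766687≈-4.108279; next y=1/2·(-2.344414)+1/4·(-4.108279)≈-2.199277
n=8: y≈-2.199277, sp=-3, e=sp−y≈-0.800723; I≈-8.200554, D=e−e_prev≈-0.145137; u=3/2·(-0.800723)+1/2·(-8.200554)+3/4·(-0.145137)≈-5.410215; next y=1/2·(-2.199277)+1/4·(-5.410215)≈-2.452192
n=9: y≈-2.452192, sp=-3, e=sp−y≈-0.547808; I≈-8.748362, D=e−e_prev≈0.252915; u=3/2·(-0.547808)+1/2·(-8.748362)+3/4·0.252915≈-5.006206; next y=1/2·(-2.452192)+1/4·(-5.006206)≈-2.477648
n=10: y≈-2.477648, sp=-3, e=sp−y≈-0.522352; I≈-9.270714, D=e−e_prev≈0.025456; u=3/2·(-0.522352)+1/2·(-9.270714)+3/4·0.025456≈-5.399794; next y=1/2·(-2.477648)+1/4·(-5.399794)≈-2.588772
n=11: y≈-2.588772, sp=-3, e=sp−y≈-0.411228; I≈-9.681942, D=e−e_prev≈0.111125; u=3/2·(-0.411228)+1/2·(-9.681942)+3/4·0.111125≈-5.374469; next y=1/2·(-2.588772)+1/4·(-5.374469)≈-2.638003
n=12: y≈-2.638003, sp=-3, e=sp−y≈-0.361997; I≈-10.043938, D=e−e_prev≈0.049231; u=3/2·(-0.361997)+1/2·(-10.043938)+3/4·0.049231≈-5.528041; next y=1/2·(-2.638003)+1/4·(-5.528041)≈-2.701012

0 -2 -5.500 0.000
1 -2 -1.219 -1.375
2 -2 -3.615 -0.992
3 -2 -2.711 -1.400
4 -2 -3.378 -1.378
5 -2 -3.244 -1.533
6 -3 -6.222 -1.578
7 -3 -4.108 -2.344
8 -3 -5.410 -2.199
9 -3 -5.006 -2.452
10 -3 -5.400 -2.478
11 -3 -5.374 -2.589
12 -3 -5.528 -2.638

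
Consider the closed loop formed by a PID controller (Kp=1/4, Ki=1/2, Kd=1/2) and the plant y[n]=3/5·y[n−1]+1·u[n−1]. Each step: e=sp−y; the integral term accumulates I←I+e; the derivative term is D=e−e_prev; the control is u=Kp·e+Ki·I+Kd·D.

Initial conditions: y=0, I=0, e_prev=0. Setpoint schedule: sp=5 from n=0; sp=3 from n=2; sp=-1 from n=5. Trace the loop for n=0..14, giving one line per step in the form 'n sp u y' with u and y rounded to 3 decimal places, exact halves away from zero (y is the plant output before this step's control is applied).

(exact arithmetic carried between steps; '≈' marks a value shown rounded to 6 d.p. or computed from one; I and e_prev carry over from the previous line; the table rounds u and y to 3 d.p., halves away from zero)
n=0: y=0, sp=5, e=sp−y=5; I=5, D=e−e_prev=5; u=1/4·5+1/2·5+1/2·5=6.25; next y=3/5·0+1·6.25=6.25
n=1: y=6.25, sp=5, e=sp−y=-1.25; I=3.75, D=e−e_prev=-6.25; u=1/4·(-1.25)+1/2·3.75+1/2·(-6.25)=-1.5625; next y=3/5·6.25+1·(-1.5625)=2.1875
n=2: y=2.1875, sp=3, e=sp−y=0.8125; I=4.5625, D=e−e_prev=2.0625; u=1/4·0.8125+1/2·4.5625+1/2·2.0625=3.515625; next y=3/5·2.1875+1·3.515625=4.828125
n=3: y=4.828125, sp=3, e=sp−y=-1.828125; I=2.734375, D=e−e_prev=-2.640625; u=1/4·(-1.828125)+1/2·2.734375+1/2·(-2.640625)≈-0.410156; next y=3/5·4.828125+1·(-0.410156)≈2.486719
n=4: y≈2.486719, sp=3, e=sp−y≈0.513281; I≈3.247656, D=e−e_prev≈2.341406; u=1/4·0.513281+1/2·3.247656+1/2·2.341406≈2.922852; next y=3/5·2.486719+1·2.922852≈4.414883
n=5: y≈4.414883, sp=-1, e=sp−y≈-5.414883; I≈-2.167227, D=e−e_prev≈-5.928164; u=1/4·(-5.414883)+1/2·(-2.167227)+1/2·(-5.928164)≈-5.401416; next y=3/5·4.414883+1·(-5.401416)≈-2.752486
n=6: y≈-2.752486, sp=-1, e=sp−y≈1.752486; I≈-0.414740, D=e−e_prev≈7.167369; u=1/4·1.752486+1/2·(-0.414740)+1/2·7.167369≈3.814436; next y=3/5·(-2.752486)+1·3.814436≈2.162944
n=7: y≈2.162944, sp=-1, e=sp−y≈-3.162944; I≈-3.577684, D=e−e_prev≈-4.915431; u=1/4·(-3.162944)+1/2·(-3.577684)+1/2·(-4.915431)≈-5.037294; next y=3/5·2.162944+1·(-5.037294)≈-3.739527
n=8: y≈-3.739527, sp=-1, e=sp−y≈2.739527; I≈-0.838157, D=e−e_prev≈5.902471; u=1/4·2.739527+1/2·(-0.838157)+1/2·5.902471≈3.217039; next y=3/5·(-3.739527)+1·3.217039≈0.973322
n=9: y≈0.973322, sp=-1, e=sp−y≈-1.973322; I≈-2.811480, D=e−e_prev≈-4.712849; u=1/4·(-1.973322)+1/2·(-2.811480)+1/2·(-4.712849)≈-4.255495; next y=3/5·0.973322+1·(-4.255495)≈-3.671502
n=10: y≈-3.671502, sp=-1, e=sp−y≈2.671502; I≈-0.139978, D=e−e_prev≈4.644824; u=1/4·2.671502+1/2·(-0.139978)+1/2·4.644824≈2.920299; next y=3/5·(-3.671502)+1·2.920299≈0.717397
n=11: y≈0.717397, sp=-1, e=sp−y≈-1.717397; I≈-1.857376, D=e−e_prev≈-4.388899; u=1/4·(-1.717397)+1/2·(-1.857376)+1/2·(-4.388899)≈-3.552487; next y=3/5·0.717397+1·(-3.552487)≈-3.122048
n=12: y≈-3.122048, sp=-1, e=sp−y≈2.122048; I≈0.264673, D=e−e_prev≈3.839446; u=1/4·2.122048+1/2·0.264673+1/2·3.839446≈2.582571; next y=3/5·(-3.122048)+1·2.582571≈0.709342
n=13: y≈0.709342, sp=-1, e=sp−y≈-1.709342; I≈-1.444670, D=e−e_prev≈-3.831391; u=1/4·(-1.709342)+1/2·(-1.444670)+1/2·(-3.831391)≈-3.065366; next y=3/5·0.709342+1·(-3.065366)≈-2.639760
n=14: y≈-2.639760, sp=-1, e=sp−y≈1.639760; I≈0.195091, D=e−e_prev≈3.349103; u=1/4·1.639760+1/2·0.195091+1/2·3.349103≈2.182037; next y=3/5·(-2.639760)+1·2.182037≈0.598181

0 5 6.250 0.000
1 5 -1.563 6.250
2 3 3.516 2.188
3 3 -0.410 4.828
4 3 2.923 2.487
5 -1 -5.401 4.415
6 -1 3.814 -2.752
7 -1 -5.037 2.163
8 -1 3.217 -3.740
9 -1 -4.255 0.973
10 -1 2.920 -3.672
11 -1 -3.552 0.717
12 -1 2.583 -3.122
13 -1 -3.065 0.709
14 -1 2.182 -2.640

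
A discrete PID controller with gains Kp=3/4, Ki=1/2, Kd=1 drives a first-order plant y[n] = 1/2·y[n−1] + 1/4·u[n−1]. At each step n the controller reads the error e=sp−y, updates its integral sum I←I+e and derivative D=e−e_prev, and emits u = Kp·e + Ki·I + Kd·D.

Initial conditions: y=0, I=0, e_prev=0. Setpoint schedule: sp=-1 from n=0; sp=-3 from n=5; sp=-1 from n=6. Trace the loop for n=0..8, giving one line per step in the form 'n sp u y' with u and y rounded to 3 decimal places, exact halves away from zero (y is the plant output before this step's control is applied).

0 -1 -2.250 0.000
1 -1 -0.484 -0.563
2 -1 -1.626 -0.402
3 -1 -1.303 -0.608
4 -1 -1.655 -0.630
5 -3 -6.139 -0.729
6 -1 1.760 -1.899
7 -1 -4.088 -0.510
8 -1 -1.217 -1.277

(exact arithmetic carried between steps; '≈' marks a value shown rounded to 6 d.p. or computed from one; I and e_prev carry over from the previous line; the table rounds u and y to 3 d.p., halves away from zero)
n=0: y=0, sp=-1, e=sp−y=-1; I=-1, D=e−e_prev=-1; u=3/4·(-1)+1/2·(-1)+1·(-1)=-2.25; next y=1/2·0+1/4·(-2.25)=-0.5625
n=1: y=-0.5625, sp=-1, e=sp−y=-0.4375; I=-1.4375, D=e−e_prev=0.5625; u=3/4·(-0.4375)+1/2·(-1.4375)+1·0.5625=-0.484375; next y=1/2·(-0.5625)+1/4·(-0.484375)≈-0.402344
n=2: y≈-0.402344, sp=-1, e=sp−y≈-0.597656; I≈-2.035156, D=e−e_prev≈-0.160156; u=3/4·(-0.597656)+1/2·(-2.035156)+1·(-0.160156)≈-1.625977; next y=1/2·(-0.402344)+1/4·(-1.625977)≈-0.607666
n=3: y≈-0.607666, sp=-1, e=sp−y≈-0.392334; I≈-2.427490, D=e−e_prev≈0.205322; u=3/4·(-0.392334)+1/2·(-2.427490)+1·0.205322≈-1.302673; next y=1/2·(-0.607666)+1/4·(-1.302673)≈-0.629501
n=4: y≈-0.629501, sp=-1, e=sp−y≈-0.370499; I≈-2.797989, D=e−e_prev≈0.021835; u=3/4·(-0.370499)+1/2·(-2.797989)+1·0.021835≈-1.655033; next y=1/2·(-0.629501)+1/4·(-1.655033)≈-0.728509
n=5: y≈-0.728509, sp=-3, e=sp−y≈-2.271491; I≈-5.069480, D=e−e_prev≈-1.900992; u=3/4·(-2.271491)+1/2·(-5.069480)+1·(-1.900992)≈-6.139351; next y=1/2·(-0.728509)+1/4·(-6.139351)≈-1.899092
n=6: y≈-1.899092, sp=-1, e=sp−y≈0.899092; I≈-4.170388, D=e−e_prev≈3.170583; u=3/4·0.899092+1/2·(-4.170388)+1·3.170583≈1.759708; next y=1/2·(-1.899092)+1/4·1.759708≈-0.509619
n=7: y≈-0.509619, sp=-1, e=sp−y≈-0.490381; I≈-4.660769, D=e−e_prev≈-1.389473; u=3/4·(-0.490381)+1/2·(-4.660769)+1·(-1.389473)≈-4.087643; next y=1/2·(-0.509619)+1/4·(-4.087643)≈-1.276720
n=8: y≈-1.276720, sp=-1, e=sp−y≈0.276720; I≈-4.384049, D=e−e_prev≈0.767101; u=3/4·0.276720+1/2·(-4.384049)+1·0.767101≈-1.217383; next y=1/2·(-1.276720)+1/4·(-1.217383)≈-0.942706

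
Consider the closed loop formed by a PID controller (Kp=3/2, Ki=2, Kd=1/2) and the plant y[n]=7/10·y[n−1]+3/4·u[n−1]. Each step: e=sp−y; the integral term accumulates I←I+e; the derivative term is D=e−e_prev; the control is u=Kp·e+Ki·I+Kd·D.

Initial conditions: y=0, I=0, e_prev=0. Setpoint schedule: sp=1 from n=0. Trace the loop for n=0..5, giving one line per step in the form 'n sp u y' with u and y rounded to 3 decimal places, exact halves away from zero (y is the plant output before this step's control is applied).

0 1 4.000 0.000
1 1 -6.500 3.000
2 1 14.100 -2.775
3 1 -26.868 8.633
4 1 54.533 -14.108
5 1 -107.149 31.024

(exact arithmetic carried between steps; '≈' marks a value shown rounded to 6 d.p. or computed from one; I and e_prev carry over from the previous line; the table rounds u and y to 3 d.p., halves away from zero)
n=0: y=0, sp=1, e=sp−y=1; I=1, D=e−e_prev=1; u=3/2·1+2·1+1/2·1=4; next y=7/10·0+3/4·4=3
n=1: y=3, sp=1, e=sp−y=-2; I=-1, D=e−e_prev=-3; u=3/2·(-2)+2·(-1)+1/2·(-3)=-6.5; next y=7/10·3+3/4·(-6.5)=-2.775
n=2: y=-2.775, sp=1, e=sp−y=3.775; I=2.775, D=e−e_prev=5.775; u=3/2·3.775+2·2.775+1/2·5.775=14.1; next y=7/10·(-2.775)+3/4·14.1=8.6325
n=3: y=8.6325, sp=1, e=sp−y=-7.6325; I=-4.8575, D=e−e_prev=-11.4075; u=3/2·(-7.6325)+2·(-4.8575)+1/2·(-11.4075)=-26.8675; next y=7/10·8.6325+3/4·(-26.8675)=-14.107875
n=4: y=-14.107875, sp=1, e=sp−y=15.107875; I=10.250375, D=e−e_prev=22.740375; u=3/2·15.107875+2·10.250375+1/2·22.740375=54.53275; next y=7/10·(-14.107875)+3/4·54.53275=31.02405
n=5: y=31.02405, sp=1, e=sp−y=-30.02405; I=-19.773675, D=e−e_prev=-45.131925; u=3/2·(-30.02405)+2·(-19.773675)+1/2·(-45.131925)≈-107.149388; next y=7/10·31.02405+3/4·(-107.149388)≈-58.645206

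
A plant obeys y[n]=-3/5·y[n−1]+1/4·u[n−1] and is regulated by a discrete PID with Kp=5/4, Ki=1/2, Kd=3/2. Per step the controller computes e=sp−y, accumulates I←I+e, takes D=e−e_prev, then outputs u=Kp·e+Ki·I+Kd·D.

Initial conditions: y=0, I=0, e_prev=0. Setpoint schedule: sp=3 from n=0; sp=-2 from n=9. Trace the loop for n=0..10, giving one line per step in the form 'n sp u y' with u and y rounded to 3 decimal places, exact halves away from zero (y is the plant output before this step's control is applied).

(exact arithmetic carried between steps; '≈' marks a value shown rounded to 6 d.p. or computed from one; I and e_prev carry over from the previous line; the table rounds u and y to 3 d.p., halves away from zero)
n=0: y=0, sp=3, e=sp−y=3; I=3, D=e−e_prev=3; u=5/4·3+1/2·3+3/2·3=9.75; next y=-3/5·0+1/4·9.75=2.4375
n=1: y=2.4375, sp=3, e=sp−y=0.5625; I=3.5625, D=e−e_prev=-2.4375; u=5/4·0.5625+1/2·3.5625+3/2·(-2.4375)=-1.171875; next y=-3/5·2.4375+1/4·(-1.171875)≈-1.755469
n=2: y≈-1.755469, sp=3, e=sp−y≈4.755469; I≈8.317969, D=e−e_prev≈4.192969; u=5/4·4.755469+1/2·8.317969+3/2·4.192969≈16.392773; next y=-3/5·(-1.755469)+1/4·16.392773≈5.151475
n=3: y≈5.151475, sp=3, e=sp−y≈-2.151475; I≈6.166494, D=e−e_prev≈-6.906943; u=5/4·(-2.151475)+1/2·6.166494+3/2·(-6.906943)≈-9.966511; next y=-3/5·5.151475+1/4·(-9.966511)≈-5.582513
n=4: y≈-5.582513, sp=3, e=sp−y≈8.582513; I≈14.749007, D=e−e_prev≈10.733987; u=5/4·8.582513+1/2·14.749007+3/2·10.733987≈34.203625; next y=-3/5·(-5.582513)+1/4·34.203625≈11.900414
n=5: y≈11.900414, sp=3, e=sp−y≈-8.900414; I≈5.848593, D=e−e_prev≈-17.482926; u=5/4·(-8.900414)+1/2·5.848593+3/2·(-17.482926)≈-34.425610; next y=-3/5·11.900414+1/4·(-34.425610)≈-15.746651
n=6: y≈-15.746651, sp=3, e=sp−y≈18.746651; I≈24.595244, D=e−e_prev≈27.647065; u=5/4·18.746651+1/2·24.595244+3/2·27.647065≈77.201532; next y=-3/5·(-15.746651)+1/4·77.201532≈28.748374
n=7: y≈28.748374, sp=3, e=sp−y≈-25.748374; I≈-1.153130, D=e−e_prev≈-44.495024; u=5/4·(-25.748374)+1/2·(-1.153130)+3/2·(-44.495024)≈-99.504568; next y=-3/5·28.748374+1/4·(-99.504568)≈-42.125166
n=8: y≈-42.125166, sp=3, e=sp−y≈45.125166; I≈43.972036, D=e−e_prev≈70.873540; u=5/4·45.125166+1/2·43.972036+3/2·70.873540≈184.702786; next y=-3/5·(-42.125166)+1/4·184.702786≈71.450796
n=9: y≈71.450796, sp=-2, e=sp−y≈-73.450796; I≈-29.478760, D=e−e_prev≈-118.575962; u=5/4·(-73.450796)+1/2·(-29.478760)+3/2·(-118.575962)≈-284.416819; next y=-3/5·71.450796+1/4·(-284.416819)≈-113.974682
n=10: y≈-113.974682, sp=-2, e=sp−y≈111.974682; I≈82.495923, D=e−e_prev≈185.425478; u=5/4·111.974682+1/2·82.495923+3/2·185.425478≈459.354532; next y=-3/5·(-113.974682)+1/4·459.354532≈183.223442

0 3 9.750 0.000
1 3 -1.172 2.438
2 3 16.393 -1.755
3 3 -9.967 5.151
4 3 34.204 -5.583
5 3 -34.426 11.900
6 3 77.202 -15.747
7 3 -99.505 28.748
8 3 184.703 -42.125
9 -2 -284.417 71.451
10 -2 459.355 -113.975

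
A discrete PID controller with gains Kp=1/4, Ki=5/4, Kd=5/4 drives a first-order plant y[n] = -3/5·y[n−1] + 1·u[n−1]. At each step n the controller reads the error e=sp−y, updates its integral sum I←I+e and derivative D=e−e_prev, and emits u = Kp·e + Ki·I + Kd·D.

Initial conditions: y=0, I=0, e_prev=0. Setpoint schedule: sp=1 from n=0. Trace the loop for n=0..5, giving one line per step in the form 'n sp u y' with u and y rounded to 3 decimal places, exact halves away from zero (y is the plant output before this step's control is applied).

(exact arithmetic carried between steps; '≈' marks a value shown rounded to 6 d.p. or computed from one; I and e_prev carry over from the previous line; the table rounds u and y to 3 d.p., halves away from zero)
n=0: y=0, sp=1, e=sp−y=1; I=1, D=e−e_prev=1; u=1/4·1+5/4·1+5/4·1=2.75; next y=-3/5·0+1·2.75=2.75
n=1: y=2.75, sp=1, e=sp−y=-1.75; I=-0.75, D=e−e_prev=-2.75; u=1/4·(-1.75)+5/4·(-0.75)+5/4·(-2.75)=-4.8125; next y=-3/5·2.75+1·(-4.8125)=-6.4625
n=2: y=-6.4625, sp=1, e=sp−y=7.4625; I=6.7125, D=e−e_prev=9.2125; u=1/4·7.4625+5/4·6.7125+5/4·9.2125=21.771875; next y=-3/5·(-6.4625)+1·21.771875=25.649375
n=3: y=25.649375, sp=1, e=sp−y=-24.649375; I=-17.936875, D=e−e_prev=-32.111875; u=1/4·(-24.649375)+5/4·(-17.936875)+5/4·(-32.111875)≈-68.723281; next y=-3/5·25.649375+1·(-68.723281)≈-84.112906
n=4: y≈-84.112906, sp=1, e=sp−y≈85.112906; I≈67.176031, D=e−e_prev≈109.762281; u=1/4·85.112906+5/4·67.176031+5/4·109.762281≈242.451117; next y=-3/5·(-84.112906)+1·242.451117≈292.918861
n=5: y≈292.918861, sp=1, e=sp−y≈-291.918861; I≈-224.742830, D=e−e_prev≈-377.031767; u=1/4·(-291.918861)+5/4·(-224.742830)+5/4·(-377.031767)≈-825.197961; next y=-3/5·292.918861+1·(-825.197961)≈-1000.949278

0 1 2.750 0.000
1 1 -4.813 2.750
2 1 21.772 -6.463
3 1 -68.723 25.649
4 1 242.451 -84.113
5 1 -825.198 292.919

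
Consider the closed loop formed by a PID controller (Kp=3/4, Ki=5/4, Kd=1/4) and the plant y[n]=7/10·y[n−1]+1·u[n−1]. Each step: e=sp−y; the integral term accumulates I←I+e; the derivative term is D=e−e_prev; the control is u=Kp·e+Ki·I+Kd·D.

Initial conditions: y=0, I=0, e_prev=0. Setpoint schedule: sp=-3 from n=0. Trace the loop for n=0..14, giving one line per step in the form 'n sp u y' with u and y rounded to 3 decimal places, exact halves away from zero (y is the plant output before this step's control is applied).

(exact arithmetic carried between steps; '≈' marks a value shown rounded to 6 d.p. or computed from one; I and e_prev carry over from the previous line; the table rounds u and y to 3 d.p., halves away from zero)
n=0: y=0, sp=-3, e=sp−y=-3; I=-3, D=e−e_prev=-3; u=3/4·(-3)+5/4·(-3)+1/4·(-3)=-6.75; next y=7/10·0+1·(-6.75)=-6.75
n=1: y=-6.75, sp=-3, e=sp−y=3.75; I=0.75, D=e−e_prev=6.75; u=3/4·3.75+5/4·0.75+1/4·6.75=5.4375; next y=7/10·(-6.75)+1·5.4375=0.7125
n=2: y=0.7125, sp=-3, e=sp−y=-3.7125; I=-2.9625, D=e−e_prev=-7.4625; u=3/4·(-3.7125)+5/4·(-2.9625)+1/4·(-7.4625)=-8.353125; next y=7/10·0.7125+1·(-8.353125)=-7.854375
n=3: y=-7.854375, sp=-3, e=sp−y=4.854375; I=1.891875, D=e−e_prev=8.566875; u=3/4·4.854375+5/4·1.891875+1/4·8.566875≈8.147344; next y=7/10·(-7.854375)+1·8.147344≈2.649281
n=4: y≈2.649281, sp=-3, e=sp−y≈-5.649281; I≈-3.757406, D=e−e_prev≈-10.503656; u=3/4·(-5.649281)+5/4·(-3.757406)+1/4·(-10.503656)≈-11.559633; next y=7/10·2.649281+1·(-11.559633)≈-9.705136
n=5: y≈-9.705136, sp=-3, e=sp−y≈6.705136; I≈2.947730, D=e−e_prev≈12.354417; u=3/4·6.705136+5/4·2.947730+1/4·12.354417≈11.802118; next y=7/10·(-9.705136)+1·11.802118≈5.008523
n=6: y≈5.008523, sp=-3, e=sp−y≈-8.008523; I≈-5.060794, D=e−e_prev≈-14.713659; u=3/4·(-8.008523)+5/4·(-5.060794)+1/4·(-14.713659)≈-16.010799; next y=7/10·5.008523+1·(-16.010799)≈-12.504833
n=7: y≈-12.504833, sp=-3, e=sp−y≈9.504833; I≈4.444039, D=e−e_prev≈17.513356; u=3/4·9.504833+5/4·4.444039+1/4·17.513356≈17.062013; next y=7/10·(-12.504833)+1·17.062013≈8.308630
n=8: y≈8.308630, sp=-3, e=sp−y≈-11.308630; I≈-6.864590, D=e−e_prev≈-20.813463; u=3/4·(-11.308630)+5/4·(-6.864590)+1/4·(-20.813463)≈-22.265576; next y=7/10·8.308630+1·(-22.265576)≈-16.449535
n=9: y≈-16.449535, sp=-3, e=sp−y≈13.449535; I≈6.584945, D=e−e_prev≈24.758165; u=3/4·13.449535+5/4·6.584945+1/4·24.758165≈24.507874; next y=7/10·(-16.449535)+1·24.507874≈12.993199
n=10: y≈12.993199, sp=-3, e=sp−y≈-15.993199; I≈-9.408254, D=e−e_prev≈-29.442734; u=3/4·(-15.993199)+5/4·(-9.408254)+1/4·(-29.442734)≈-31.115901; next y=7/10·12.993199+1·(-31.115901)≈-22.020661
n=11: y≈-22.020661, sp=-3, e=sp−y≈19.020661; I≈9.612407, D=e−e_prev≈35.013860; u=3/4·19.020661+5/4·9.612407+1/4·35.013860≈35.034470; next y=7/10·(-22.020661)+1·35.034470≈19.620007
n=12: y≈19.620007, sp=-3, e=sp−y≈-22.620007; I≈-13.007600, D=e−e_prev≈-41.640668; u=3/4·(-22.620007)+5/4·(-13.007600)+1/4·(-41.640668)≈-43.634672; next y=7/10·19.620007+1·(-43.634672)≈-29.900667
n=13: y≈-29.900667, sp=-3, e=sp−y≈26.900667; I≈13.893067, D=e−e_prev≈49.520674; u=3/4·26.900667+5/4·13.893067+1/4·49.520674≈49.922003; next y=7/10·(-29.900667)+1·49.922003≈28.991536
n=14: y≈28.991536, sp=-3, e=sp−y≈-31.991536; I≈-18.098469, D=e−e_prev≈-58.892203; u=3/4·(-31.991536)+5/4·(-18.098469)+1/4·(-58.892203)≈-61.339789; next y=7/10·28.991536+1·(-61.339789)≈-41.045714

0 -3 -6.750 0.000
1 -3 5.438 -6.750
2 -3 -8.353 0.713
3 -3 8.147 -7.854
4 -3 -11.560 2.649
5 -3 11.802 -9.705
6 -3 -16.011 5.009
7 -3 17.062 -12.505
8 -3 -22.266 8.309
9 -3 24.508 -16.450
10 -3 -31.116 12.993
11 -3 35.034 -22.021
12 -3 -43.635 19.620
13 -3 49.922 -29.901
14 -3 -61.340 28.992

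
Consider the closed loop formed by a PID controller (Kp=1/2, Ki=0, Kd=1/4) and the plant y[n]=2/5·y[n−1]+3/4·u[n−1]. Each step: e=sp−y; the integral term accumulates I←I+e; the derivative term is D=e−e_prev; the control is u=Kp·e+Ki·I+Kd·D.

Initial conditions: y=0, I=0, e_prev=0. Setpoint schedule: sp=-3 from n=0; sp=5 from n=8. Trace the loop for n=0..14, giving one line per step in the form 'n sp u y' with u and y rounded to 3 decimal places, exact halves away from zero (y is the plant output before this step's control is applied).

(exact arithmetic carried between steps; '≈' marks a value shown rounded to 6 d.p. or computed from one; I and e_prev carry over from the previous line; the table rounds u and y to 3 d.p., halves away from zero)
n=0: y=0, sp=-3, e=sp−y=-3; I=-3, D=e−e_prev=-3; u=1/2·(-3)+0·(-3)+1/4·(-3)=-2.25; next y=2/5·0+3/4·(-2.25)=-1.6875
n=1: y=-1.6875, sp=-3, e=sp−y=-1.3125; I=-4.3125, D=e−e_prev=1.6875; u=1/2·(-1.3125)+0·(-4.3125)+1/4·1.6875=-0.234375; next y=2/5·(-1.6875)+3/4·(-0.234375)≈-0.850781
n=2: y≈-0.850781, sp=-3, e=sp−y≈-2.149219; I≈-6.461719, D=e−e_prev≈-0.836719; u=1/2·(-2.149219)+0·(-6.461719)+1/4·(-0.836719)≈-1.283789; next y=2/5·(-0.850781)+3/4·(-1.283789)≈-1.303154
n=3: y≈-1.303154, sp=-3, e=sp−y≈-1.696846; I≈-8.158564, D=e−e_prev≈0.452373; u=1/2·(-1.696846)+0·(-8.158564)+1/4·0.452373≈-0.735330; next y=2/5·(-1.303154)+3/4·(-0.735330)≈-1.072759
n=4: y≈-1.072759, sp=-3, e=sp−y≈-1.927241; I≈-10.085806, D=e−e_prev≈-0.230395; u=1/2·(-1.927241)+0·(-10.085806)+1/4·(-0.230395)≈-1.021219; next y=2/5·(-1.072759)+3/4·(-1.021219)≈-1.195018
n=5: y≈-1.195018, sp=-3, e=sp−y≈-1.804982; I≈-11.890787, D=e−e_prev≈0.122259; u=1/2·(-1.804982)+0·(-11.890787)+1/4·0.122259≈-0.871926; next y=2/5·(-1.195018)+3/4·(-0.871926)≈-1.131952
n=6: y≈-1.131952, sp=-3, e=sp−y≈-1.868048; I≈-13.758836, D=e−e_prev≈-0.063066; u=1/2·(-1.868048)+0·(-13.758836)+1/4·(-0.063066)≈-0.949791; next y=2/5·(-1.131952)+3/4·(-0.949791)≈-1.165124
n=7: y≈-1.165124, sp=-3, e=sp−y≈-1.834876; I≈-15.593712, D=e−e_prev≈0.033172; u=1/2·(-1.834876)+0·(-15.593712)+1/4·0.033172≈-0.909145; next y=2/5·(-1.165124)+3/4·(-0.909145)≈-1.147908
n=8: y≈-1.147908, sp=5, e=sp−y≈6.147908; I≈-9.445803, D=e−e_prev≈7.982785; u=1/2·6.147908+0·(-9.445803)+1/4·7.982785≈5.069650; next y=2/5·(-1.147908)+3/4·5.069650≈3.343074
n=9: y≈3.343074, sp=5, e=sp−y≈1.656926; I≈-7.788878, D=e−e_prev≈-4.490983; u=1/2·1.656926+0·(-7.788878)+1/4·(-4.490983)≈-0.294283; next y=2/5·3.343074+3/4·(-0.294283)≈1.116518
n=10: y≈1.116518, sp=5, e=sp−y≈3.883482; I≈-3.905395, D=e−e_prev≈2.226557; u=1/2·3.883482+0·(-3.905395)+1/4·2.226557≈2.498380; next y=2/5·1.116518+3/4·2.498380≈2.320392
n=11: y≈2.320392, sp=5, e=sp−y≈2.679608; I≈-1.225788, D=e−e_prev≈-1.203875; u=1/2·2.679608+0·(-1.225788)+1/4·(-1.203875)≈1.038835; next y=2/5·2.320392+3/4·1.038835≈1.707283
n=12: y≈1.707283, sp=5, e=sp−y≈3.292717; I≈2.066929, D=e−e_prev≈0.613109; u=1/2·3.292717+0·2.066929+1/4·0.613109≈1.799636; next y=2/5·1.707283+3/4·1.799636≈2.032640
n=13: y≈2.032640, sp=5, e=sp−y≈2.967360; I≈5.034289, D=e−e_prev≈-0.325357; u=1/2·2.967360+0·5.034289+1/4·(-0.325357)≈1.402341; next y=2/5·2.032640+3/4·1.402341≈1.864812
n=14: y≈1.864812, sp=5, e=sp−y≈3.135188; I≈8.169477, D=e−e_prev≈0.167828; u=1/2·3.135188+0·8.169477+1/4·0.167828≈1.609551; next y=2/5·1.864812+3/4·1.609551≈1.953088

0 -3 -2.250 0.000
1 -3 -0.234 -1.688
2 -3 -1.284 -0.851
3 -3 -0.735 -1.303
4 -3 -1.021 -1.073
5 -3 -0.872 -1.195
6 -3 -0.950 -1.132
7 -3 -0.909 -1.165
8 5 5.070 -1.148
9 5 -0.294 3.343
10 5 2.498 1.117
11 5 1.039 2.320
12 5 1.800 1.707
13 5 1.402 2.033
14 5 1.610 1.865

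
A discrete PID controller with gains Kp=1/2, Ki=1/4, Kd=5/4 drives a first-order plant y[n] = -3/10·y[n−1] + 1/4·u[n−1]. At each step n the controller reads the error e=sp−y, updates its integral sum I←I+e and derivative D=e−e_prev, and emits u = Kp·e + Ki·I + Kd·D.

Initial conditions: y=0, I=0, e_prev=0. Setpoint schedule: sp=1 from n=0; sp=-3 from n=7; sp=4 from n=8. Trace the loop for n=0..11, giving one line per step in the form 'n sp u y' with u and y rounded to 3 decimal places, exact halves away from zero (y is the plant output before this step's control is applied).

0 1 2.000 0.000
1 1 0.000 0.500
2 1 2.050 -0.150
3 1 0.110 0.558
4 1 2.500 -0.140
5 1 0.300 0.667
6 1 2.975 -0.125
7 -3 -7.546 0.781
8 4 17.446 -2.121
9 4 -7.639 4.998
10 4 17.824 -3.409
11 4 -8.608 5.479

(exact arithmetic carried between steps; '≈' marks a value shown rounded to 6 d.p. or computed from one; I and e_prev carry over from the previous line; the table rounds u and y to 3 d.p., halves away from zero)
n=0: y=0, sp=1, e=sp−y=1; I=1, D=e−e_prev=1; u=1/2·1+1/4·1+5/4·1=2; next y=-3/10·0+1/4·2=0.5
n=1: y=0.5, sp=1, e=sp−y=0.5; I=1.5, D=e−e_prev=-0.5; u=1/2·0.5+1/4·1.5+5/4·(-0.5)=0; next y=-3/10·0.5+1/4·0=-0.15
n=2: y=-0.15, sp=1, e=sp−y=1.15; I=2.65, D=e−e_prev=0.65; u=1/2·1.15+1/4·2.65+5/4·0.65=2.05; next y=-3/10·(-0.15)+1/4·2.05=0.5575
n=3: y=0.5575, sp=1, e=sp−y=0.4425; I=3.0925, D=e−e_prev=-0.7075; u=1/2·0.4425+1/4·3.0925+5/4·(-0.7075)=0.11; next y=-3/10·0.5575+1/4·0.11=-0.13975
n=4: y=-0.13975, sp=1, e=sp−y=1.13975; I=4.23225, D=e−e_prev=0.69725; u=1/2·1.13975+1/4·4.23225+5/4·0.69725=2.4995; next y=-3/10·(-0.13975)+1/4·2.4995=0.6668
n=5: y=0.6668, sp=1, e=sp−y=0.3332; I=4.56545, D=e−e_prev=-0.80655; u=1/2·0.3332+1/4·4.56545+5/4·(-0.80655)=0.299775; next y=-3/10·0.6668+1/4·0.299775≈-0.125096
n=6: y≈-0.125096, sp=1, e=sp−y≈1.125096; I≈5.690546, D=e−e_prev≈0.791896; u=1/2·1.125096+1/4·5.690546+5/4·0.791896≈2.975055; next y=-3/10·(-0.125096)+1/4·2.975055≈0.781293
n=7: y≈0.781293, sp=-3, e=sp−y≈-3.781293; I≈1.909254, D=e−e_prev≈-4.906389; u=1/2·(-3.781293)+1/4·1.909254+5/4·(-4.906389)≈-7.546319; next y=-3/10·0.781293+1/4·(-7.546319)≈-2.120968
n=8: y≈-2.120968, sp=4, e=sp−y≈6.120968; I≈8.030221, D=e−e_prev≈9.902260; u=1/2·6.120968+1/4·8.030221+5/4·9.902260≈17.445864; next y=-3/10·(-2.120968)+1/4·17.445864≈4.997756
n=9: y≈4.997756, sp=4, e=sp−y≈-0.997756; I≈7.032465, D=e−e_prev≈-7.118724; u=1/2·(-0.997756)+1/4·7.032465+5/4·(-7.118724)≈-7.639167; next y=-3/10·4.997756+1/4·(-7.639167)≈-3.409119
n=10: y≈-3.409119, sp=4, e=sp−y≈7.409119; I≈14.441583, D=e−e_prev≈8.406875; u=1/2·7.409119+1/4·14.441583+5/4·8.406875≈17.823549; next y=-3/10·(-3.409119)+1/4·17.823549≈5.478623
n=11: y≈5.478623, sp=4, e=sp−y≈-1.478623; I≈12.962961, D=e−e_prev≈-8.887741; u=1/2·(-1.478623)+1/4·12.962961+5/4·(-8.887741)≈-8.608248; next y=-3/10·5.478623+1/4·(-8.608248)≈-3.795649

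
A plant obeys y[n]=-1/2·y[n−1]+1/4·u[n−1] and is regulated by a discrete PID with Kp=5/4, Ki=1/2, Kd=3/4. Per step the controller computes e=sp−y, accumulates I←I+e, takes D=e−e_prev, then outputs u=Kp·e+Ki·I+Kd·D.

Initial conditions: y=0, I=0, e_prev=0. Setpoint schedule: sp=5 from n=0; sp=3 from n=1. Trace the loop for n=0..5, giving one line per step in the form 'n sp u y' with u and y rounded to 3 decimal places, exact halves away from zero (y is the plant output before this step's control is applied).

(exact arithmetic carried between steps; '≈' marks a value shown rounded to 6 d.p. or computed from one; I and e_prev carry over from the previous line; the table rounds u and y to 3 d.p., halves away from zero)
n=0: y=0, sp=5, e=sp−y=5; I=5, D=e−e_prev=5; u=5/4·5+1/2·5+3/4·5=12.5; next y=-1/2·0+1/4·12.5=3.125
n=1: y=3.125, sp=3, e=sp−y=-0.125; I=4.875, D=e−e_prev=-5.125; u=5/4·(-0.125)+1/2·4.875+3/4·(-5.125)=-1.5625; next y=-1/2·3.125+1/4·(-1.5625)=-1.953125
n=2: y=-1.953125, sp=3, e=sp−y=4.953125; I=9.828125, D=e−e_prev=5.078125; u=5/4·4.953125+1/2·9.828125+3/4·5.078125≈14.914063; next y=-1/2·(-1.953125)+1/4·14.914063≈4.705078
n=3: y≈4.705078, sp=3, e=sp−y≈-1.705078; I≈8.123047, D=e−e_prev≈-6.658203; u=5/4·(-1.705078)+1/2·8.123047+3/4·(-6.658203)≈-3.063477; next y=-1/2·4.705078+1/4·(-3.063477)≈-3.118408
n=4: y≈-3.118408, sp=3, e=sp−y≈6.118408; I≈14.241455, D=e−e_prev≈7.823486; u=5/4·6.118408+1/2·14.241455+3/4·7.823486≈20.636353; next y=-1/2·(-3.118408)+1/4·20.636353≈6.718292
n=5: y≈6.718292, sp=3, e=sp−y≈-3.718292; I≈10.523163, D=e−e_prev≈-9.836700; u=5/4·(-3.718292)+1/2·10.523163+3/4·(-9.836700)≈-6.763809; next y=-1/2·6.718292+1/4·(-6.763809)≈-5.050098

0 5 12.500 0.000
1 3 -1.563 3.125
2 3 14.914 -1.953
3 3 -3.063 4.705
4 3 20.636 -3.118
5 3 -6.764 6.718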